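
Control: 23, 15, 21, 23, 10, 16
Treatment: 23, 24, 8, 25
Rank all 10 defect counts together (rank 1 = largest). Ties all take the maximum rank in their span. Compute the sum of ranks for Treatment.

18

Sorted (descending): 25, 24, 23, 23, 23, 21, 16, 15, 10, 8
The 3 values of 23 occupy positions 3–5 → each gets rank 5.
Treatment values → pooled ranks: 23→5, 24→2, 8→10, 25→1
Rank sum = 5 + 2 + 10 + 1 = 18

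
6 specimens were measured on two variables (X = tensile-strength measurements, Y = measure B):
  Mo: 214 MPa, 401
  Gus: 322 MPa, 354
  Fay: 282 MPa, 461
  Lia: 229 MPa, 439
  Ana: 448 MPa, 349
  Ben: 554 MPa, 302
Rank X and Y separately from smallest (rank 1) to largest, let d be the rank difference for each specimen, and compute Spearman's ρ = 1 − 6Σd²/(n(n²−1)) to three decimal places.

-0.771

Ranks of variable 1: 1, 4, 3, 2, 5, 6
Ranks of variable 2: 4, 3, 6, 5, 2, 1
d = r₁ − r₂: -3, 1, -3, -3, 3, 5
d²: 9, 1, 9, 9, 9, 25; Σd² = 62
ρ = 1 − 6·62/(6·35) = 1 − 372/210 = -0.771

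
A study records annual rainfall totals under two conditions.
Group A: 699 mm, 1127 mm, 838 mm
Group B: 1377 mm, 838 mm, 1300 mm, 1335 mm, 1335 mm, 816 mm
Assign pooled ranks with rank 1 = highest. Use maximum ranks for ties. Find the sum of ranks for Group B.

Sorted (descending): 1377, 1335, 1335, 1300, 1127, 838, 838, 816, 699
The 2 values of 1335 occupy positions 2–3 → each gets rank 3.
The 2 values of 838 occupy positions 6–7 → each gets rank 7.
Group B values → pooled ranks: 1377→1, 838→7, 1300→4, 1335→3, 1335→3, 816→8
Rank sum = 1 + 7 + 4 + 3 + 3 + 8 = 26

26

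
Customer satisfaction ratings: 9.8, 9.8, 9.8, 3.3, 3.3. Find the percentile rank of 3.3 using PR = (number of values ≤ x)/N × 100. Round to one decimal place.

N = 5.
Strictly below 3.3: 0. Equal to 3.3: 2.
PR = 2/5 × 100 = 40.0

40.0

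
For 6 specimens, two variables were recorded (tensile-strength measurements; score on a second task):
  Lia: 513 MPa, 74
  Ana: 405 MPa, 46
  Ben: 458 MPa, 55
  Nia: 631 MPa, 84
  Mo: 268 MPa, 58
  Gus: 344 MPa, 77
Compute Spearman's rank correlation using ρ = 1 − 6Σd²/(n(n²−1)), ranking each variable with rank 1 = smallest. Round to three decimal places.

Ranks of variable 1: 5, 3, 4, 6, 1, 2
Ranks of variable 2: 4, 1, 2, 6, 3, 5
d = r₁ − r₂: 1, 2, 2, 0, -2, -3
d²: 1, 4, 4, 0, 4, 9; Σd² = 22
ρ = 1 − 6·22/(6·35) = 1 − 132/210 = 0.371

0.371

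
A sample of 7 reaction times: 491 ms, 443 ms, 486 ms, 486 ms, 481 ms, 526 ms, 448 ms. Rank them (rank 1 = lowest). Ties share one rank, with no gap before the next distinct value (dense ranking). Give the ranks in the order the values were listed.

5, 1, 4, 4, 3, 6, 2

Sorted (ascending): 443, 448, 481, 486, 486, 491, 526
The 2 values of 486 share dense rank 4.
Remaining distinct values take the next consecutive integers.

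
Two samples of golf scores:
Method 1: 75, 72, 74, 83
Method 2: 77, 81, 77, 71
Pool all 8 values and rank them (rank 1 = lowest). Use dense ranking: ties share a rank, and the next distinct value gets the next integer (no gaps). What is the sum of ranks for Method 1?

16

Sorted (ascending): 71, 72, 74, 75, 77, 77, 81, 83
The 2 values of 77 share dense rank 5.
Remaining distinct values take the next consecutive integers.
Method 1 values → pooled ranks: 75→4, 72→2, 74→3, 83→7
Rank sum = 4 + 2 + 3 + 7 = 16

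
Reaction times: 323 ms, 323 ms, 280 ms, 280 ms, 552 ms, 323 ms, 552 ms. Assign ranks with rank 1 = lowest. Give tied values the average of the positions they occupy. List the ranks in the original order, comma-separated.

4, 4, 1.5, 1.5, 6.5, 4, 6.5

Sorted (ascending): 280, 280, 323, 323, 323, 552, 552
The 2 values of 280 occupy positions 1–2 → average rank (1+2)/2 = 1.5.
The 3 values of 323 occupy positions 3–5 → average rank 4.
The 2 values of 552 occupy positions 6–7 → average rank (6+7)/2 = 6.5.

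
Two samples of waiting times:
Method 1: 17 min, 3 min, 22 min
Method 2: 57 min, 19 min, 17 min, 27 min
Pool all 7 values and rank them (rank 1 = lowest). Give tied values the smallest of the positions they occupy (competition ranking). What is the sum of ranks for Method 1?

Sorted (ascending): 3, 17, 17, 19, 22, 27, 57
The 2 values of 17 occupy positions 2–3 → each gets rank 2.
Method 1 values → pooled ranks: 17→2, 3→1, 22→5
Rank sum = 2 + 1 + 5 = 8

8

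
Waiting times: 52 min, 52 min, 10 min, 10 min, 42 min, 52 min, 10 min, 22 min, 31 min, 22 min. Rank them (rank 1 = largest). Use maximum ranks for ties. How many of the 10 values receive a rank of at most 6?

Sorted (descending): 52, 52, 52, 42, 31, 22, 22, 10, 10, 10
The 3 values of 52 occupy positions 1–3 → each gets rank 3.
The 2 values of 22 occupy positions 6–7 → each gets rank 7.
The 3 values of 10 occupy positions 8–10 → each gets rank 10.
Ranks ≤ 6: {3, 3, 3, 4, 5} → 5 values.

5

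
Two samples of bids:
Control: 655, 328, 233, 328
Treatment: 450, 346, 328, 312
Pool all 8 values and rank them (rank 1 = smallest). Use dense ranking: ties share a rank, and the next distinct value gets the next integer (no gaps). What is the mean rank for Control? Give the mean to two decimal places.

Sorted (ascending): 233, 312, 328, 328, 328, 346, 450, 655
The 3 values of 328 share dense rank 3.
Remaining distinct values take the next consecutive integers.
Control values → pooled ranks: 655→6, 328→3, 233→1, 328→3
Mean rank = (6 + 3 + 1 + 3) / 4 = 3.25

3.25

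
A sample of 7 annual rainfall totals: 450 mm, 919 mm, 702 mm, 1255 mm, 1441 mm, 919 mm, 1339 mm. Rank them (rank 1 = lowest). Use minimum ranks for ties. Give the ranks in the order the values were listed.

Sorted (ascending): 450, 702, 919, 919, 1255, 1339, 1441
The 2 values of 919 occupy positions 3–4 → each gets rank 3.

1, 3, 2, 5, 7, 3, 6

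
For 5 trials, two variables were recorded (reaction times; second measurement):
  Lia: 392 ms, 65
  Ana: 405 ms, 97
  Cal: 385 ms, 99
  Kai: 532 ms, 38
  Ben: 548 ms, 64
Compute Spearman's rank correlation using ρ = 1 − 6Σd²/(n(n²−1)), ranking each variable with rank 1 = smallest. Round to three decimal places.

Ranks of variable 1: 2, 3, 1, 4, 5
Ranks of variable 2: 3, 4, 5, 1, 2
d = r₁ − r₂: -1, -1, -4, 3, 3
d²: 1, 1, 16, 9, 9; Σd² = 36
ρ = 1 − 6·36/(5·24) = 1 − 216/120 = -0.800

-0.800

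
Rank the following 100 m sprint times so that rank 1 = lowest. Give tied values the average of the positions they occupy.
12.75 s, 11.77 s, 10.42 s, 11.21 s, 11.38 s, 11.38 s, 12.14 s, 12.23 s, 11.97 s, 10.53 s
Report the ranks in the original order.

10, 6, 1, 3, 4.5, 4.5, 8, 9, 7, 2

Sorted (ascending): 10.42, 10.53, 11.21, 11.38, 11.38, 11.77, 11.97, 12.14, 12.23, 12.75
The 2 values of 11.38 occupy positions 4–5 → average rank (4+5)/2 = 4.5.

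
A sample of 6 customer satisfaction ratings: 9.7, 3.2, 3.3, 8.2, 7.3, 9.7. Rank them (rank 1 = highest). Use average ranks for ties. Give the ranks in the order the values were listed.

Sorted (descending): 9.7, 9.7, 8.2, 7.3, 3.3, 3.2
The 2 values of 9.7 occupy positions 1–2 → average rank (1+2)/2 = 1.5.

1.5, 6, 5, 3, 4, 1.5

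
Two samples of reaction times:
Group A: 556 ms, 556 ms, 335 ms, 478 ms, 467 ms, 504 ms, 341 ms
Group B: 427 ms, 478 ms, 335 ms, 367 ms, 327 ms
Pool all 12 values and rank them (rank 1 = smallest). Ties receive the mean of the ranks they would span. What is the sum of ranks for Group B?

Sorted (ascending): 327, 335, 335, 341, 367, 427, 467, 478, 478, 504, 556, 556
The 2 values of 335 occupy positions 2–3 → average rank (2+3)/2 = 2.5.
The 2 values of 478 occupy positions 8–9 → average rank (8+9)/2 = 8.5.
The 2 values of 556 occupy positions 11–12 → average rank (11+12)/2 = 11.5.
Group B values → pooled ranks: 427→6, 478→8.5, 335→2.5, 367→5, 327→1
Rank sum = 6 + 8.5 + 2.5 + 5 + 1 = 23

23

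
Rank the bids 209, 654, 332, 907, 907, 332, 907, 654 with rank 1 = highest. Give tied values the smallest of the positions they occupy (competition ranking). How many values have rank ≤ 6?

Sorted (descending): 907, 907, 907, 654, 654, 332, 332, 209
The 3 values of 907 occupy positions 1–3 → each gets rank 1.
The 2 values of 654 occupy positions 4–5 → each gets rank 4.
The 2 values of 332 occupy positions 6–7 → each gets rank 6.
Ranks ≤ 6: {1, 1, 1, 4, 4, 6, 6} → 7 values.

7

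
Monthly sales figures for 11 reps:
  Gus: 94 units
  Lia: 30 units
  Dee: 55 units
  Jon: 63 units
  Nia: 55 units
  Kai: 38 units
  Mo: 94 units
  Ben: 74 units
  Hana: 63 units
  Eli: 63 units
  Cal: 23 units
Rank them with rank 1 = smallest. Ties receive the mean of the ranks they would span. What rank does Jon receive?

7

Sorted (ascending): 23, 30, 38, 55, 55, 63, 63, 63, 74, 94, 94
The 2 values of 55 occupy positions 4–5 → average rank (4+5)/2 = 4.5.
The 3 values of 63 occupy positions 6–8 → average rank 7.
The 2 values of 94 occupy positions 10–11 → average rank (10+11)/2 = 10.5.
Jon has value 63 units → rank 7.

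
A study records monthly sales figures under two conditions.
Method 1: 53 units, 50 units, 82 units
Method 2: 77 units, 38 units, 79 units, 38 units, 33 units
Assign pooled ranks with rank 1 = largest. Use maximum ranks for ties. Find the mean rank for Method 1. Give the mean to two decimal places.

Sorted (descending): 82, 79, 77, 53, 50, 38, 38, 33
The 2 values of 38 occupy positions 6–7 → each gets rank 7.
Method 1 values → pooled ranks: 53→4, 50→5, 82→1
Mean rank = (4 + 5 + 1) / 3 = 3.33

3.33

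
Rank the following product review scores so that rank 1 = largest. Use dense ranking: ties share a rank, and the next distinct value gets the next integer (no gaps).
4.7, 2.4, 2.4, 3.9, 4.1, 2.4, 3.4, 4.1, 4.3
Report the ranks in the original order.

1, 6, 6, 4, 3, 6, 5, 3, 2

Sorted (descending): 4.7, 4.3, 4.1, 4.1, 3.9, 3.4, 2.4, 2.4, 2.4
The 2 values of 4.1 share dense rank 3.
The 3 values of 2.4 share dense rank 6.
Remaining distinct values take the next consecutive integers.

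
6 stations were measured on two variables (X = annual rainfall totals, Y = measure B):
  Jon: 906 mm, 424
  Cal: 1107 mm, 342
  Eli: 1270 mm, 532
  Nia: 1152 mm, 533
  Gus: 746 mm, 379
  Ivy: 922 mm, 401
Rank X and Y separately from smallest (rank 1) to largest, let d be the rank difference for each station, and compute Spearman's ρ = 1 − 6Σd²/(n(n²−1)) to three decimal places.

0.543

Ranks of variable 1: 2, 4, 6, 5, 1, 3
Ranks of variable 2: 4, 1, 5, 6, 2, 3
d = r₁ − r₂: -2, 3, 1, -1, -1, 0
d²: 4, 9, 1, 1, 1, 0; Σd² = 16
ρ = 1 − 6·16/(6·35) = 1 − 96/210 = 0.543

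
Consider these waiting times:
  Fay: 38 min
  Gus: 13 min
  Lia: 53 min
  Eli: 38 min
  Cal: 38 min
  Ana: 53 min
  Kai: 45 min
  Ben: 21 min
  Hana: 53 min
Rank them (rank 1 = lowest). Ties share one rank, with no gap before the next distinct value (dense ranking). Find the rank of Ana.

Sorted (ascending): 13, 21, 38, 38, 38, 45, 53, 53, 53
The 3 values of 38 share dense rank 3.
The 3 values of 53 share dense rank 5.
Remaining distinct values take the next consecutive integers.
Ana has value 53 min → rank 5.

5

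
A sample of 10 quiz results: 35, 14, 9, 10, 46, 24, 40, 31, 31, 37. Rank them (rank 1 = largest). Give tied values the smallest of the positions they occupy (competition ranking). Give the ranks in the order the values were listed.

Sorted (descending): 46, 40, 37, 35, 31, 31, 24, 14, 10, 9
The 2 values of 31 occupy positions 5–6 → each gets rank 5.

4, 8, 10, 9, 1, 7, 2, 5, 5, 3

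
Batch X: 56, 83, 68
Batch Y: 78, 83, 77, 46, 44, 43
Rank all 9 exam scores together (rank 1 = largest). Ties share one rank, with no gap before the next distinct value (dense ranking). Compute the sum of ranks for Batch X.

Sorted (descending): 83, 83, 78, 77, 68, 56, 46, 44, 43
The 2 values of 83 share dense rank 1.
Remaining distinct values take the next consecutive integers.
Batch X values → pooled ranks: 56→5, 83→1, 68→4
Rank sum = 5 + 1 + 4 = 10

10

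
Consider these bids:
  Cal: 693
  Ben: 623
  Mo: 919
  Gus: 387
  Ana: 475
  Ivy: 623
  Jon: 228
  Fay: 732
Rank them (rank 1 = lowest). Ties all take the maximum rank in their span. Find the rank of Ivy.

5

Sorted (ascending): 228, 387, 475, 623, 623, 693, 732, 919
The 2 values of 623 occupy positions 4–5 → each gets rank 5.
Ivy has value 623 → rank 5.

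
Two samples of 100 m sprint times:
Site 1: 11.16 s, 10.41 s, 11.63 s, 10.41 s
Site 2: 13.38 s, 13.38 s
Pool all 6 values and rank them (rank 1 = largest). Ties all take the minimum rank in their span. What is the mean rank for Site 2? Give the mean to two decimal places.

Sorted (descending): 13.38, 13.38, 11.63, 11.16, 10.41, 10.41
The 2 values of 13.38 occupy positions 1–2 → each gets rank 1.
The 2 values of 10.41 occupy positions 5–6 → each gets rank 5.
Site 2 values → pooled ranks: 13.38→1, 13.38→1
Mean rank = (1 + 1) / 2 = 1.00

1.00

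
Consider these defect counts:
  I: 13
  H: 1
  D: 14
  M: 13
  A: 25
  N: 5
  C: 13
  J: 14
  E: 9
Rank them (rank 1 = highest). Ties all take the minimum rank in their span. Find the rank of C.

Sorted (descending): 25, 14, 14, 13, 13, 13, 9, 5, 1
The 2 values of 14 occupy positions 2–3 → each gets rank 2.
The 3 values of 13 occupy positions 4–6 → each gets rank 4.
C has value 13 → rank 4.

4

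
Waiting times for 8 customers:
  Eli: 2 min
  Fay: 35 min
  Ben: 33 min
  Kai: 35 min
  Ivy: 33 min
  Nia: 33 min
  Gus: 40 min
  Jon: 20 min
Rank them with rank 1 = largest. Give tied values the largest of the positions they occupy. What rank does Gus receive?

Sorted (descending): 40, 35, 35, 33, 33, 33, 20, 2
The 2 values of 35 occupy positions 2–3 → each gets rank 3.
The 3 values of 33 occupy positions 4–6 → each gets rank 6.
Gus has value 40 min → rank 1.

1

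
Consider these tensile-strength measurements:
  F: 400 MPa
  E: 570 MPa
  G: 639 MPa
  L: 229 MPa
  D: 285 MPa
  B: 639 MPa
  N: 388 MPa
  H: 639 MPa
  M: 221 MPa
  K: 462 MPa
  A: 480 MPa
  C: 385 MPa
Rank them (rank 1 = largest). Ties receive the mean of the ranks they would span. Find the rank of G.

2

Sorted (descending): 639, 639, 639, 570, 480, 462, 400, 388, 385, 285, 229, 221
The 3 values of 639 occupy positions 1–3 → average rank 2.
G has value 639 MPa → rank 2.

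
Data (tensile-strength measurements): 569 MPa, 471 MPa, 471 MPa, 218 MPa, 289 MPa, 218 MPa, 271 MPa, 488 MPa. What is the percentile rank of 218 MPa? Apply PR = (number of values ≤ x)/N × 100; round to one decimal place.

N = 8.
Strictly below 218: 0. Equal to 218: 2.
PR = 2/8 × 100 = 25.0

25.0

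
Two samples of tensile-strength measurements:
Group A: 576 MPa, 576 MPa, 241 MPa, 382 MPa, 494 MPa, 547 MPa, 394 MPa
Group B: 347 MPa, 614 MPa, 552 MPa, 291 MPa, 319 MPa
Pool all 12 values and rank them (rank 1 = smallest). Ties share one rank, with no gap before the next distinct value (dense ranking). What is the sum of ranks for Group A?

Sorted (ascending): 241, 291, 319, 347, 382, 394, 494, 547, 552, 576, 576, 614
The 2 values of 576 share dense rank 10.
Remaining distinct values take the next consecutive integers.
Group A values → pooled ranks: 576→10, 576→10, 241→1, 382→5, 494→7, 547→8, 394→6
Rank sum = 10 + 10 + 1 + 5 + 7 + 8 + 6 = 47

47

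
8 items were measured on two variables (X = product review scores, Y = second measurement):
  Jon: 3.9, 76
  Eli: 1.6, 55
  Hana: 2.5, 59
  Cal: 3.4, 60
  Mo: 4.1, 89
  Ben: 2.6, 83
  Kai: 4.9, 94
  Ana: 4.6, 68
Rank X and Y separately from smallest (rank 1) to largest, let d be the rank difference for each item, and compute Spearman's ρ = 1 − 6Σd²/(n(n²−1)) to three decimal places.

Ranks of variable 1: 5, 1, 2, 4, 6, 3, 8, 7
Ranks of variable 2: 5, 1, 2, 3, 7, 6, 8, 4
d = r₁ − r₂: 0, 0, 0, 1, -1, -3, 0, 3
d²: 0, 0, 0, 1, 1, 9, 0, 9; Σd² = 20
ρ = 1 − 6·20/(8·63) = 1 − 120/504 = 0.762

0.762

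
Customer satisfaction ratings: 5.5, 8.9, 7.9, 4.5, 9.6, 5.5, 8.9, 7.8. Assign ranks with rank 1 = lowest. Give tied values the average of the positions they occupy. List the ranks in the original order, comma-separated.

Sorted (ascending): 4.5, 5.5, 5.5, 7.8, 7.9, 8.9, 8.9, 9.6
The 2 values of 5.5 occupy positions 2–3 → average rank (2+3)/2 = 2.5.
The 2 values of 8.9 occupy positions 6–7 → average rank (6+7)/2 = 6.5.

2.5, 6.5, 5, 1, 8, 2.5, 6.5, 4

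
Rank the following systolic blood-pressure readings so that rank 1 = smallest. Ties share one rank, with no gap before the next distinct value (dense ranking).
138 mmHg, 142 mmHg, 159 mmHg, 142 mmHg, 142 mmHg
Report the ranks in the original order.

Sorted (ascending): 138, 142, 142, 142, 159
The 3 values of 142 share dense rank 2.
Remaining distinct values take the next consecutive integers.

1, 2, 3, 2, 2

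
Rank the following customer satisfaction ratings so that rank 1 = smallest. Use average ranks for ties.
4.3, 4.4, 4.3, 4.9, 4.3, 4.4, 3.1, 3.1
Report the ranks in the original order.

4, 6.5, 4, 8, 4, 6.5, 1.5, 1.5

Sorted (ascending): 3.1, 3.1, 4.3, 4.3, 4.3, 4.4, 4.4, 4.9
The 2 values of 3.1 occupy positions 1–2 → average rank (1+2)/2 = 1.5.
The 3 values of 4.3 occupy positions 3–5 → average rank 4.
The 2 values of 4.4 occupy positions 6–7 → average rank (6+7)/2 = 6.5.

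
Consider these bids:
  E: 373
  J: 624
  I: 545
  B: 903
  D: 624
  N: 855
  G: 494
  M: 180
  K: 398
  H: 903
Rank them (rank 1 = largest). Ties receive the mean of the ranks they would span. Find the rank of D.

4.5

Sorted (descending): 903, 903, 855, 624, 624, 545, 494, 398, 373, 180
The 2 values of 903 occupy positions 1–2 → average rank (1+2)/2 = 1.5.
The 2 values of 624 occupy positions 4–5 → average rank (4+5)/2 = 4.5.
D has value 624 → rank 4.5.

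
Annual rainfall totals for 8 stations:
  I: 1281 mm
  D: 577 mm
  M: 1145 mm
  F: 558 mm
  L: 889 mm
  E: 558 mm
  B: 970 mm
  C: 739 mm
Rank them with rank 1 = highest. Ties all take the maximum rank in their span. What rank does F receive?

Sorted (descending): 1281, 1145, 970, 889, 739, 577, 558, 558
The 2 values of 558 occupy positions 7–8 → each gets rank 8.
F has value 558 mm → rank 8.

8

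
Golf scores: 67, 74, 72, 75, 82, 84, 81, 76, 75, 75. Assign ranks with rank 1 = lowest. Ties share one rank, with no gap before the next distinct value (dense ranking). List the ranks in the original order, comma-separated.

1, 3, 2, 4, 7, 8, 6, 5, 4, 4

Sorted (ascending): 67, 72, 74, 75, 75, 75, 76, 81, 82, 84
The 3 values of 75 share dense rank 4.
Remaining distinct values take the next consecutive integers.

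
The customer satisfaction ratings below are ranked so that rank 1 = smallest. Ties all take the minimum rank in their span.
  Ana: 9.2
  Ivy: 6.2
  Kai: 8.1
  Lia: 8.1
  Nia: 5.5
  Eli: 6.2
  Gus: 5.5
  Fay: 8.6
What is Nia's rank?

1

Sorted (ascending): 5.5, 5.5, 6.2, 6.2, 8.1, 8.1, 8.6, 9.2
The 2 values of 5.5 occupy positions 1–2 → each gets rank 1.
The 2 values of 6.2 occupy positions 3–4 → each gets rank 3.
The 2 values of 8.1 occupy positions 5–6 → each gets rank 5.
Nia has value 5.5 → rank 1.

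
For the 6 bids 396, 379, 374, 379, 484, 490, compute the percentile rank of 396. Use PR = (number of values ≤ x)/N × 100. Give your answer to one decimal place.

N = 6.
Strictly below 396: 3. Equal to 396: 1.
PR = 4/6 × 100 = 66.7

66.7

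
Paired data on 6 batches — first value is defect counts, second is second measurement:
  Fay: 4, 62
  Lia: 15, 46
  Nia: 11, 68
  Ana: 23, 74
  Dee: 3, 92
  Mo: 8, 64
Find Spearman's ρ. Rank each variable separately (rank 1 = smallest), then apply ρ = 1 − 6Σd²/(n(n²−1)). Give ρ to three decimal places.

-0.200

Ranks of variable 1: 2, 5, 4, 6, 1, 3
Ranks of variable 2: 2, 1, 4, 5, 6, 3
d = r₁ − r₂: 0, 4, 0, 1, -5, 0
d²: 0, 16, 0, 1, 25, 0; Σd² = 42
ρ = 1 − 6·42/(6·35) = 1 − 252/210 = -0.200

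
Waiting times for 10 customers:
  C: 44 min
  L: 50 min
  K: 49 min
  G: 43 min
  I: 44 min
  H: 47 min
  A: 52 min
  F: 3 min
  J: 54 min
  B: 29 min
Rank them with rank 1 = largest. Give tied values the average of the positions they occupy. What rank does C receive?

6.5

Sorted (descending): 54, 52, 50, 49, 47, 44, 44, 43, 29, 3
The 2 values of 44 occupy positions 6–7 → average rank (6+7)/2 = 6.5.
C has value 44 min → rank 6.5.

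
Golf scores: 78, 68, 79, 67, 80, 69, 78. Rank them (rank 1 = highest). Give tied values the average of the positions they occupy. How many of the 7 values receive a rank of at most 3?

2

Sorted (descending): 80, 79, 78, 78, 69, 68, 67
The 2 values of 78 occupy positions 3–4 → average rank (3+4)/2 = 3.5.
Ranks ≤ 3: {1, 2} → 2 values.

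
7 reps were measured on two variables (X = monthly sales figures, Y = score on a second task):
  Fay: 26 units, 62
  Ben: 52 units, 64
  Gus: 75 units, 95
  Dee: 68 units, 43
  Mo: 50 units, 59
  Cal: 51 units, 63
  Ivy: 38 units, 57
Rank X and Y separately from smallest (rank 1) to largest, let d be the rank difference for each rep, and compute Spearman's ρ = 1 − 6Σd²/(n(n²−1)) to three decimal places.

0.357

Ranks of variable 1: 1, 5, 7, 6, 3, 4, 2
Ranks of variable 2: 4, 6, 7, 1, 3, 5, 2
d = r₁ − r₂: -3, -1, 0, 5, 0, -1, 0
d²: 9, 1, 0, 25, 0, 1, 0; Σd² = 36
ρ = 1 − 6·36/(7·48) = 1 − 216/336 = 0.357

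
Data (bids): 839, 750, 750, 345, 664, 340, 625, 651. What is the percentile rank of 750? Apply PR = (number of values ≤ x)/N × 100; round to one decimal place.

N = 8.
Strictly below 750: 5. Equal to 750: 2.
PR = 7/8 × 100 = 87.5

87.5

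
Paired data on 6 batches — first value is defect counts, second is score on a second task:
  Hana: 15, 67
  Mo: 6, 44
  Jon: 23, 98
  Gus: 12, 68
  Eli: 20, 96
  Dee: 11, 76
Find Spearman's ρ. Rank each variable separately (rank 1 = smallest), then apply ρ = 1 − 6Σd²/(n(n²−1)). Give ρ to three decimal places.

Ranks of variable 1: 4, 1, 6, 3, 5, 2
Ranks of variable 2: 2, 1, 6, 3, 5, 4
d = r₁ − r₂: 2, 0, 0, 0, 0, -2
d²: 4, 0, 0, 0, 0, 4; Σd² = 8
ρ = 1 − 6·8/(6·35) = 1 − 48/210 = 0.771

0.771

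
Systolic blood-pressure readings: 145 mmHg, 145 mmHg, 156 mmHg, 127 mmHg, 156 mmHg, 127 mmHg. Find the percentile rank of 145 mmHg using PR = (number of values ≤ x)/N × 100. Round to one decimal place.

N = 6.
Strictly below 145: 2. Equal to 145: 2.
PR = 4/6 × 100 = 66.7

66.7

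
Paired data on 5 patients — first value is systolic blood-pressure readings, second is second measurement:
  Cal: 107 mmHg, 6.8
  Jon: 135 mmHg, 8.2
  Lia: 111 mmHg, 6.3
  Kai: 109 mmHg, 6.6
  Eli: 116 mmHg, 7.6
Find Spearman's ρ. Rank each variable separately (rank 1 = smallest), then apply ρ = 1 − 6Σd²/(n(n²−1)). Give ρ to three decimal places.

0.600

Ranks of variable 1: 1, 5, 3, 2, 4
Ranks of variable 2: 3, 5, 1, 2, 4
d = r₁ − r₂: -2, 0, 2, 0, 0
d²: 4, 0, 4, 0, 0; Σd² = 8
ρ = 1 − 6·8/(5·24) = 1 − 48/120 = 0.600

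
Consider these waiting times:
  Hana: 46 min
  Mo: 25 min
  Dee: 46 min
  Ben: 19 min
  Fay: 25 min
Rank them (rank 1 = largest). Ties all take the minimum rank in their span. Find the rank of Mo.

3

Sorted (descending): 46, 46, 25, 25, 19
The 2 values of 46 occupy positions 1–2 → each gets rank 1.
The 2 values of 25 occupy positions 3–4 → each gets rank 3.
Mo has value 25 min → rank 3.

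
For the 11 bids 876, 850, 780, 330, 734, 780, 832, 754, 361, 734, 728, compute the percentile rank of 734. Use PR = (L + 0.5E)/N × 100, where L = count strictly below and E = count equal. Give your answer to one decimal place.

36.4

N = 11.
Strictly below 734: 3. Equal to 734: 2.
PR = (3 + 0.5·2)/11 × 100 = 36.4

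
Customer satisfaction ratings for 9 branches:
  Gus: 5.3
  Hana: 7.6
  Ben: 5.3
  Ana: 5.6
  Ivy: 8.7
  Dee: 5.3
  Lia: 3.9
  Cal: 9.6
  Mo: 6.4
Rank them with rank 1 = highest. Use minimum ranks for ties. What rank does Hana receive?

Sorted (descending): 9.6, 8.7, 7.6, 6.4, 5.6, 5.3, 5.3, 5.3, 3.9
The 3 values of 5.3 occupy positions 6–8 → each gets rank 6.
Hana has value 7.6 → rank 3.

3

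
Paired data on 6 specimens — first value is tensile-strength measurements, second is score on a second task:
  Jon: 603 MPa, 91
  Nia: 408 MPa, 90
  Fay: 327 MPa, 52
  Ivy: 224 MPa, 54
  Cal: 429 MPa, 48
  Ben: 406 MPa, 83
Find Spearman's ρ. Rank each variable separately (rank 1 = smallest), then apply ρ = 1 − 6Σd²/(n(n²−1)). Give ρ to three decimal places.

Ranks of variable 1: 6, 4, 2, 1, 5, 3
Ranks of variable 2: 6, 5, 2, 3, 1, 4
d = r₁ − r₂: 0, -1, 0, -2, 4, -1
d²: 0, 1, 0, 4, 16, 1; Σd² = 22
ρ = 1 − 6·22/(6·35) = 1 − 132/210 = 0.371

0.371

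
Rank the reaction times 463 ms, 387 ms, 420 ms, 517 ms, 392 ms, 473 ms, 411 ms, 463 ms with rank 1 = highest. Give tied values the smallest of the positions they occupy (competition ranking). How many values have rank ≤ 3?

Sorted (descending): 517, 473, 463, 463, 420, 411, 392, 387
The 2 values of 463 occupy positions 3–4 → each gets rank 3.
Ranks ≤ 3: {1, 2, 3, 3} → 4 values.

4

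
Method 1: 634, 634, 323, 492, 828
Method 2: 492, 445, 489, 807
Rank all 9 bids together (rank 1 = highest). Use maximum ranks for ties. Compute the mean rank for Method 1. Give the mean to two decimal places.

Sorted (descending): 828, 807, 634, 634, 492, 492, 489, 445, 323
The 2 values of 634 occupy positions 3–4 → each gets rank 4.
The 2 values of 492 occupy positions 5–6 → each gets rank 6.
Method 1 values → pooled ranks: 634→4, 634→4, 323→9, 492→6, 828→1
Mean rank = (4 + 4 + 9 + 6 + 1) / 5 = 4.80

4.80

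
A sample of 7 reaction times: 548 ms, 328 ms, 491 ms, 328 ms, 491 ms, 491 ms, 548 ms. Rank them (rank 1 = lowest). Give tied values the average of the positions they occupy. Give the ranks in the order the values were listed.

Sorted (ascending): 328, 328, 491, 491, 491, 548, 548
The 2 values of 328 occupy positions 1–2 → average rank (1+2)/2 = 1.5.
The 3 values of 491 occupy positions 3–5 → average rank 4.
The 2 values of 548 occupy positions 6–7 → average rank (6+7)/2 = 6.5.

6.5, 1.5, 4, 1.5, 4, 4, 6.5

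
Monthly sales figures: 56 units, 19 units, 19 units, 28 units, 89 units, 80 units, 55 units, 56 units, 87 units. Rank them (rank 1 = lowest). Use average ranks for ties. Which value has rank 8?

87

Sorted (ascending): 19, 19, 28, 55, 56, 56, 80, 87, 89
The 2 values of 19 occupy positions 1–2 → average rank (1+2)/2 = 1.5.
The 2 values of 56 occupy positions 5–6 → average rank (5+6)/2 = 5.5.
Rank 8 → value 87.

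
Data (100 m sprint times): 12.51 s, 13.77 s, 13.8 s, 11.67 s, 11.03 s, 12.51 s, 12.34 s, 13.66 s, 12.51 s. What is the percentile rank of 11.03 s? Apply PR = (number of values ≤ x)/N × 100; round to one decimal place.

N = 9.
Strictly below 11.03: 0. Equal to 11.03: 1.
PR = 1/9 × 100 = 11.1

11.1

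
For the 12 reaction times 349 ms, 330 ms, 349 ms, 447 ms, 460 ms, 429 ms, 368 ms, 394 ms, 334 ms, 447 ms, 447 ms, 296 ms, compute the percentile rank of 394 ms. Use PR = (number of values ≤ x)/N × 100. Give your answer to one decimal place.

58.3

N = 12.
Strictly below 394: 6. Equal to 394: 1.
PR = 7/12 × 100 = 58.3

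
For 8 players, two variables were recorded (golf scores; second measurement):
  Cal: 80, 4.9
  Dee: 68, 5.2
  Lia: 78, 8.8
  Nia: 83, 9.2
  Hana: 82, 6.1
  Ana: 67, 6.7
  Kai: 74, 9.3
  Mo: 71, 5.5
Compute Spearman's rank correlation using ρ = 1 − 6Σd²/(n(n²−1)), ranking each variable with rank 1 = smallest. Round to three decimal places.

0.190

Ranks of variable 1: 6, 2, 5, 8, 7, 1, 4, 3
Ranks of variable 2: 1, 2, 6, 7, 4, 5, 8, 3
d = r₁ − r₂: 5, 0, -1, 1, 3, -4, -4, 0
d²: 25, 0, 1, 1, 9, 16, 16, 0; Σd² = 68
ρ = 1 − 6·68/(8·63) = 1 − 408/504 = 0.190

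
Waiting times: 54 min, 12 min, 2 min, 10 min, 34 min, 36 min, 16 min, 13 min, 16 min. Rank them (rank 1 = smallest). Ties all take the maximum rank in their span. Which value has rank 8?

Sorted (ascending): 2, 10, 12, 13, 16, 16, 34, 36, 54
The 2 values of 16 occupy positions 5–6 → each gets rank 6.
Rank 8 → value 36.

36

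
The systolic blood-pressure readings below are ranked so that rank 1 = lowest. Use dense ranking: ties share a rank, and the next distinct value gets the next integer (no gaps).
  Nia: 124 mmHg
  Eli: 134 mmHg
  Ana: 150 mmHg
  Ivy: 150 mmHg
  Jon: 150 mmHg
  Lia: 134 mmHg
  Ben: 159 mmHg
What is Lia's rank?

2

Sorted (ascending): 124, 134, 134, 150, 150, 150, 159
The 2 values of 134 share dense rank 2.
The 3 values of 150 share dense rank 3.
Remaining distinct values take the next consecutive integers.
Lia has value 134 mmHg → rank 2.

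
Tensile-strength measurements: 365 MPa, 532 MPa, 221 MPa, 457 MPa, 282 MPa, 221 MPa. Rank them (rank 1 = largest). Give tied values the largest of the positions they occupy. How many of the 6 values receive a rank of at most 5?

4

Sorted (descending): 532, 457, 365, 282, 221, 221
The 2 values of 221 occupy positions 5–6 → each gets rank 6.
Ranks ≤ 5: {1, 2, 3, 4} → 4 values.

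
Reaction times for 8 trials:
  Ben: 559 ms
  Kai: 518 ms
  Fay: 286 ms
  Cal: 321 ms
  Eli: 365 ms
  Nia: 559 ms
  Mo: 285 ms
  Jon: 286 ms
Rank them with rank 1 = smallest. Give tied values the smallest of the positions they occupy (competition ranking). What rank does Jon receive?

2

Sorted (ascending): 285, 286, 286, 321, 365, 518, 559, 559
The 2 values of 286 occupy positions 2–3 → each gets rank 2.
The 2 values of 559 occupy positions 7–8 → each gets rank 7.
Jon has value 286 ms → rank 2.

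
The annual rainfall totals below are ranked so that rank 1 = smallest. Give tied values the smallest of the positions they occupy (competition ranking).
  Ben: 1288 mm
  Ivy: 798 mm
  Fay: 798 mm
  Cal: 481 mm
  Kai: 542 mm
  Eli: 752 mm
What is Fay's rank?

4

Sorted (ascending): 481, 542, 752, 798, 798, 1288
The 2 values of 798 occupy positions 4–5 → each gets rank 4.
Fay has value 798 mm → rank 4.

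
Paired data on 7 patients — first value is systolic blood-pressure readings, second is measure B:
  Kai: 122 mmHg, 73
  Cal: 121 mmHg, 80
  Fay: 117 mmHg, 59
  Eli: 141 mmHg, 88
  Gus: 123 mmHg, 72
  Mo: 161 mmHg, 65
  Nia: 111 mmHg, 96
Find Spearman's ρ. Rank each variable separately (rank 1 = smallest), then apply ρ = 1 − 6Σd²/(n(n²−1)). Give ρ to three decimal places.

Ranks of variable 1: 4, 3, 2, 6, 5, 7, 1
Ranks of variable 2: 4, 5, 1, 6, 3, 2, 7
d = r₁ − r₂: 0, -2, 1, 0, 2, 5, -6
d²: 0, 4, 1, 0, 4, 25, 36; Σd² = 70
ρ = 1 − 6·70/(7·48) = 1 − 420/336 = -0.250

-0.250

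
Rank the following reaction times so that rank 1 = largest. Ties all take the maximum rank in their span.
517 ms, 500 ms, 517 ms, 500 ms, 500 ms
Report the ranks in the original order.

Sorted (descending): 517, 517, 500, 500, 500
The 2 values of 517 occupy positions 1–2 → each gets rank 2.
The 3 values of 500 occupy positions 3–5 → each gets rank 5.

2, 5, 2, 5, 5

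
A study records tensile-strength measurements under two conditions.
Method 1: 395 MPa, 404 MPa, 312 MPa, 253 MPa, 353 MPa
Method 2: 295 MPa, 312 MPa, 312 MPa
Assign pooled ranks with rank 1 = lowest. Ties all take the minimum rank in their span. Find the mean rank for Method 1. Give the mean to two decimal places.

Sorted (ascending): 253, 295, 312, 312, 312, 353, 395, 404
The 3 values of 312 occupy positions 3–5 → each gets rank 3.
Method 1 values → pooled ranks: 395→7, 404→8, 312→3, 253→1, 353→6
Mean rank = (7 + 8 + 3 + 1 + 6) / 5 = 5.00

5.00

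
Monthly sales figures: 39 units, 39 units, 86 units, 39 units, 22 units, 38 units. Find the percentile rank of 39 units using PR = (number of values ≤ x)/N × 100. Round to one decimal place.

83.3

N = 6.
Strictly below 39: 2. Equal to 39: 3.
PR = 5/6 × 100 = 83.3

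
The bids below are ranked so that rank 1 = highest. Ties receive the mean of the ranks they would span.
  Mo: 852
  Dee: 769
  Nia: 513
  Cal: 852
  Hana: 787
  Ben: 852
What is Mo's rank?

Sorted (descending): 852, 852, 852, 787, 769, 513
The 3 values of 852 occupy positions 1–3 → average rank 2.
Mo has value 852 → rank 2.

2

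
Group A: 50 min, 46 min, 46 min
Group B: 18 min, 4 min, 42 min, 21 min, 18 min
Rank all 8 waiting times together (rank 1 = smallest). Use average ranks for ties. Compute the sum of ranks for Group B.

Sorted (ascending): 4, 18, 18, 21, 42, 46, 46, 50
The 2 values of 18 occupy positions 2–3 → average rank (2+3)/2 = 2.5.
The 2 values of 46 occupy positions 6–7 → average rank (6+7)/2 = 6.5.
Group B values → pooled ranks: 18→2.5, 4→1, 42→5, 21→4, 18→2.5
Rank sum = 2.5 + 1 + 5 + 4 + 2.5 = 15

15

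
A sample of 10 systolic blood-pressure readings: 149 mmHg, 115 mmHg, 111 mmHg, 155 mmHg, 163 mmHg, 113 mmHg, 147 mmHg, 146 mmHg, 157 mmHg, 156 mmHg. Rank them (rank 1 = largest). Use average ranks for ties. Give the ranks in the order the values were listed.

Sorted (descending): 163, 157, 156, 155, 149, 147, 146, 115, 113, 111
No ties — each value takes its position as its rank.

5, 8, 10, 4, 1, 9, 6, 7, 2, 3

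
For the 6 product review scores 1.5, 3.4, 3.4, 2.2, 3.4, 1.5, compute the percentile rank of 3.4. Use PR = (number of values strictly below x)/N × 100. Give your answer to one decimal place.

50.0

N = 6.
Strictly below 3.4: 3. Equal to 3.4: 3.
PR = 3/6 × 100 = 50.0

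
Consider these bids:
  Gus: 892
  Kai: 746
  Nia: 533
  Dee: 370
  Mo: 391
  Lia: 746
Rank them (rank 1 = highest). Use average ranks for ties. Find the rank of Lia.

2.5

Sorted (descending): 892, 746, 746, 533, 391, 370
The 2 values of 746 occupy positions 2–3 → average rank (2+3)/2 = 2.5.
Lia has value 746 → rank 2.5.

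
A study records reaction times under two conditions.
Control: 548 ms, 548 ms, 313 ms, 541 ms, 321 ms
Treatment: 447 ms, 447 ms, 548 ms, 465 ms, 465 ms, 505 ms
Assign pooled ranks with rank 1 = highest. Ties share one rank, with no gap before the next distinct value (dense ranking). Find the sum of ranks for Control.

17

Sorted (descending): 548, 548, 548, 541, 505, 465, 465, 447, 447, 321, 313
The 3 values of 548 share dense rank 1.
The 2 values of 465 share dense rank 4.
The 2 values of 447 share dense rank 5.
Remaining distinct values take the next consecutive integers.
Control values → pooled ranks: 548→1, 548→1, 313→7, 541→2, 321→6
Rank sum = 1 + 1 + 7 + 2 + 6 = 17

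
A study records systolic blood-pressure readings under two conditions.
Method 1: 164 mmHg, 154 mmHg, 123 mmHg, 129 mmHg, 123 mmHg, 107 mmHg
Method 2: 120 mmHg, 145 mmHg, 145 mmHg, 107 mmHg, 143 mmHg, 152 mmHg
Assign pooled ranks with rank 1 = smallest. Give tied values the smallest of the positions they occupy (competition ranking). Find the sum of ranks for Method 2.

Sorted (ascending): 107, 107, 120, 123, 123, 129, 143, 145, 145, 152, 154, 164
The 2 values of 107 occupy positions 1–2 → each gets rank 1.
The 2 values of 123 occupy positions 4–5 → each gets rank 4.
The 2 values of 145 occupy positions 8–9 → each gets rank 8.
Method 2 values → pooled ranks: 120→3, 145→8, 145→8, 107→1, 143→7, 152→10
Rank sum = 3 + 8 + 8 + 1 + 7 + 10 = 37

37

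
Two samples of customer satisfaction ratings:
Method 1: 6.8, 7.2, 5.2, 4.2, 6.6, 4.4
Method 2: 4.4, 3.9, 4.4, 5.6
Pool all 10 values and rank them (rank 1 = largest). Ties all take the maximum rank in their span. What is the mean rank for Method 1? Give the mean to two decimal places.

Sorted (descending): 7.2, 6.8, 6.6, 5.6, 5.2, 4.4, 4.4, 4.4, 4.2, 3.9
The 3 values of 4.4 occupy positions 6–8 → each gets rank 8.
Method 1 values → pooled ranks: 6.8→2, 7.2→1, 5.2→5, 4.2→9, 6.6→3, 4.4→8
Mean rank = (2 + 1 + 5 + 9 + 3 + 8) / 6 = 4.67

4.67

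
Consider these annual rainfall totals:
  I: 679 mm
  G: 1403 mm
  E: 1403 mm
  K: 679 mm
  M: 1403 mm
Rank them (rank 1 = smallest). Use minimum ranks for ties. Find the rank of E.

3

Sorted (ascending): 679, 679, 1403, 1403, 1403
The 2 values of 679 occupy positions 1–2 → each gets rank 1.
The 3 values of 1403 occupy positions 3–5 → each gets rank 3.
E has value 1403 mm → rank 3.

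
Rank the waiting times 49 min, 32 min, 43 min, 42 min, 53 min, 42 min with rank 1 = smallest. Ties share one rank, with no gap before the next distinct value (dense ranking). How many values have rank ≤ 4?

5

Sorted (ascending): 32, 42, 42, 43, 49, 53
The 2 values of 42 share dense rank 2.
Remaining distinct values take the next consecutive integers.
Ranks ≤ 4: {1, 2, 2, 3, 4} → 5 values.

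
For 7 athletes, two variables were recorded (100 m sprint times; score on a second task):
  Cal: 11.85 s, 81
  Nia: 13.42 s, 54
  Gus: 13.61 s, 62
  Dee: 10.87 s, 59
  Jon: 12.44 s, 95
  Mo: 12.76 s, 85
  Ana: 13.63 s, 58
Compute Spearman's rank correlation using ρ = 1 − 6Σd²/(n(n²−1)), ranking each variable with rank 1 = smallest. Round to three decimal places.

-0.393

Ranks of variable 1: 2, 5, 6, 1, 3, 4, 7
Ranks of variable 2: 5, 1, 4, 3, 7, 6, 2
d = r₁ − r₂: -3, 4, 2, -2, -4, -2, 5
d²: 9, 16, 4, 4, 16, 4, 25; Σd² = 78
ρ = 1 − 6·78/(7·48) = 1 − 468/336 = -0.393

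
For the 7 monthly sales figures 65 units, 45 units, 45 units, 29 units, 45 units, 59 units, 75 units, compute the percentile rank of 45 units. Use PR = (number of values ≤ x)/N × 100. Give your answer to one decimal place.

57.1

N = 7.
Strictly below 45: 1. Equal to 45: 3.
PR = 4/7 × 100 = 57.1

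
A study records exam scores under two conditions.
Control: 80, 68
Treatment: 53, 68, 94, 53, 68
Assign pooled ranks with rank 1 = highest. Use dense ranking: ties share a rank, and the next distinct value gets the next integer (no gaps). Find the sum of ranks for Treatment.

15

Sorted (descending): 94, 80, 68, 68, 68, 53, 53
The 3 values of 68 share dense rank 3.
The 2 values of 53 share dense rank 4.
Remaining distinct values take the next consecutive integers.
Treatment values → pooled ranks: 53→4, 68→3, 94→1, 53→4, 68→3
Rank sum = 4 + 3 + 1 + 4 + 3 = 15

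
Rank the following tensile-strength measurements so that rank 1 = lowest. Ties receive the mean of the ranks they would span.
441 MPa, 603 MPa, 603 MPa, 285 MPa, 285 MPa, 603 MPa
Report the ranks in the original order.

3, 5, 5, 1.5, 1.5, 5

Sorted (ascending): 285, 285, 441, 603, 603, 603
The 2 values of 285 occupy positions 1–2 → average rank (1+2)/2 = 1.5.
The 3 values of 603 occupy positions 4–6 → average rank 5.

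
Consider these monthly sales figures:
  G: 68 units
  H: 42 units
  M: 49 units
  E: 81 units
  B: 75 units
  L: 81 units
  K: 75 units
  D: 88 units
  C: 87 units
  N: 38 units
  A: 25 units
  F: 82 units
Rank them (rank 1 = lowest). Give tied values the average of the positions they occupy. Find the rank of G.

5

Sorted (ascending): 25, 38, 42, 49, 68, 75, 75, 81, 81, 82, 87, 88
The 2 values of 75 occupy positions 6–7 → average rank (6+7)/2 = 6.5.
The 2 values of 81 occupy positions 8–9 → average rank (8+9)/2 = 8.5.
G has value 68 units → rank 5.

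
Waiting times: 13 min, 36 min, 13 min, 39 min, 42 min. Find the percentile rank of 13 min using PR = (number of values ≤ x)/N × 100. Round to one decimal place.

N = 5.
Strictly below 13: 0. Equal to 13: 2.
PR = 2/5 × 100 = 40.0

40.0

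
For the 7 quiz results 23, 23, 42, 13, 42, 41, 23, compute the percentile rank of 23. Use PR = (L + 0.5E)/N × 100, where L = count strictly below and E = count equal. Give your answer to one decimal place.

N = 7.
Strictly below 23: 1. Equal to 23: 3.
PR = (1 + 0.5·3)/7 × 100 = 35.7

35.7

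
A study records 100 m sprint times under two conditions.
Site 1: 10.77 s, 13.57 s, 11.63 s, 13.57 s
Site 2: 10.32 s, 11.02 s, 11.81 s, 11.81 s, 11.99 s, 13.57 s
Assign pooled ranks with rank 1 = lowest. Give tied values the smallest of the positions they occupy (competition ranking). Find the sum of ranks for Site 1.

Sorted (ascending): 10.32, 10.77, 11.02, 11.63, 11.81, 11.81, 11.99, 13.57, 13.57, 13.57
The 2 values of 11.81 occupy positions 5–6 → each gets rank 5.
The 3 values of 13.57 occupy positions 8–10 → each gets rank 8.
Site 1 values → pooled ranks: 10.77→2, 13.57→8, 11.63→4, 13.57→8
Rank sum = 2 + 8 + 4 + 8 = 22

22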